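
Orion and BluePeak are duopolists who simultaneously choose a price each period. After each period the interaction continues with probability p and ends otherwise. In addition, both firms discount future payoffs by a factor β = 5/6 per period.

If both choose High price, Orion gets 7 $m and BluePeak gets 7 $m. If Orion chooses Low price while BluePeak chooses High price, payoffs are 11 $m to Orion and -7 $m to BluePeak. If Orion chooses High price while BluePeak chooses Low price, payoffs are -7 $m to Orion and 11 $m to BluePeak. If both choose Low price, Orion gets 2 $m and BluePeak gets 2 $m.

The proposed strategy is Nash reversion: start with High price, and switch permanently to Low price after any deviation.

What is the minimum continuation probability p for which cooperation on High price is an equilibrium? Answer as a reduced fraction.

8/15

With continuation probability p and discount β, the effective per-period discount factor is βp.
Grim-trigger IC: βp ≥ (11−7)/(11−2) = 4/9.
So p ≥ (4/9)/(5/6) = 8/15.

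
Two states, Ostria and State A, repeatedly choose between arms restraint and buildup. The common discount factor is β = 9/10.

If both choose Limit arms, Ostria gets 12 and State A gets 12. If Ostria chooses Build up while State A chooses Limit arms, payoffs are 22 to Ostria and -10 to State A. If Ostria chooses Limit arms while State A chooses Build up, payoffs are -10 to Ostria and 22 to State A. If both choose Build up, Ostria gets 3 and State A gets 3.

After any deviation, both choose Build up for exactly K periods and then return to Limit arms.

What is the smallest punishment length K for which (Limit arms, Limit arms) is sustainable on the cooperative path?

Need Σ_{k=1}^{K} β^k ≥ (22−12)/(12−3) = 1.1111 at β = 9/10.
At K = 1 the sum is 0.9000 < 1.1111; at K = 2 it is 1.7100 ≥ 1.1111.
So the minimum punishment length is K = 2.

2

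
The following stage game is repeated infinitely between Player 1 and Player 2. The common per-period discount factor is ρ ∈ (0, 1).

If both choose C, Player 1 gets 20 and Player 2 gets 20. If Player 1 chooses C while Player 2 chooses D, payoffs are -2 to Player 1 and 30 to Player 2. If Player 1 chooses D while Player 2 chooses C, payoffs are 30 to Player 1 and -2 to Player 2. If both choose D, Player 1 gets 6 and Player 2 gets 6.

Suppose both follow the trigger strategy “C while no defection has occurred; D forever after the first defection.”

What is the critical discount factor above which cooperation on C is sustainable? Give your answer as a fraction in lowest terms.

Cooperation forever yields 20 each period: 20/(1−ρ).
Deviating yields 30 once, then 6 forever: 30 + 6ρ/(1−ρ).
No profitable deviation requires 20/(1−ρ) ≥ 30 + 6ρ/(1−ρ).
Multiplying by (1−ρ): 20 ≥ 30(1−ρ) + 6ρ = 30 − 24ρ.
So 24ρ ≥ 10, i.e. ρ ≥ 10/24 = 5/12.

5/12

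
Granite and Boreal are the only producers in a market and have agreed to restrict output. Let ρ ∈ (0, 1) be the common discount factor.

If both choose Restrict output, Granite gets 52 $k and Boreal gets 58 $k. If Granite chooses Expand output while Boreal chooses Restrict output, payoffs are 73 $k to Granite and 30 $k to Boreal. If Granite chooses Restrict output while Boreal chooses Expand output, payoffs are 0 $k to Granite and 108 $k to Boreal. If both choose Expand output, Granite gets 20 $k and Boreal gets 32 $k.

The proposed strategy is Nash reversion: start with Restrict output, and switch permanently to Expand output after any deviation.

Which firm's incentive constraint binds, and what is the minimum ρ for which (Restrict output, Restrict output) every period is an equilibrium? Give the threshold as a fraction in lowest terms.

For Granite: deviation gain 73−52 = 21, per-period punishment loss 52−20 = 32. IC gives ρ ≥ 21/53.
For Boreal: gain 50, loss 26 per period, so ρ ≥ 50/76 = 25/38.
The tighter constraint is Boreal's, so cooperation needs ρ ≥ 25/38.

Boreal; ρ ≥ 25/38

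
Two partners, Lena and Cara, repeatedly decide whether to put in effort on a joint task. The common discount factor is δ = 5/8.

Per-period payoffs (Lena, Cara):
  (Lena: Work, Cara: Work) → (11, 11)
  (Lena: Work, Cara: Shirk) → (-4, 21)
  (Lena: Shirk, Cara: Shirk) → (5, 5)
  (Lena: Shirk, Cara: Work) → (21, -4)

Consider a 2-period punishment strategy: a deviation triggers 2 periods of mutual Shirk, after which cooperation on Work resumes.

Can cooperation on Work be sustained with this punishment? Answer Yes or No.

No

IC: δ+…+δ^2 ≥ (21−11)/(11−5) = 5/3.
At δ = 5/8: partial sum = 1.0156 < 1.6667. Cooperation not sustainable.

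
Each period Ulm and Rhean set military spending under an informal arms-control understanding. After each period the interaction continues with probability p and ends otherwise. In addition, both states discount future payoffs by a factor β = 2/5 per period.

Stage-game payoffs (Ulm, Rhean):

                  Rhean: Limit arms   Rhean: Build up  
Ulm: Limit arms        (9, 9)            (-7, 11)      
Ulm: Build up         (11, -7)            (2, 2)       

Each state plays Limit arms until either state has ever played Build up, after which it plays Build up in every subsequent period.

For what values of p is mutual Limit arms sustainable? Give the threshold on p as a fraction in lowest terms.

5/9

With continuation probability p and discount β, the effective per-period discount factor is βp.
Grim-trigger IC: βp ≥ (11−9)/(11−2) = 2/9.
So p ≥ (2/9)/(2/5) = 5/9.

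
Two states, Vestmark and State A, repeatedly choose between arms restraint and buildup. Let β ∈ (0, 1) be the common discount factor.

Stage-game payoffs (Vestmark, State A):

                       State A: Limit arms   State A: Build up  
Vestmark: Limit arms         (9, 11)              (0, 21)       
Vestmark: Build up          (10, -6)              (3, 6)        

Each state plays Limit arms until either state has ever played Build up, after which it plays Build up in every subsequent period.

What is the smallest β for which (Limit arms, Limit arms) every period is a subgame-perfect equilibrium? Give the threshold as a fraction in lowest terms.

Vestmark's threshold: (10−9)/(10−3) = 1/7.
State A's threshold: (21−11)/(21−6) = 2/3.
1/7 < 2/3, so State A binds and β* = 2/3.

2/3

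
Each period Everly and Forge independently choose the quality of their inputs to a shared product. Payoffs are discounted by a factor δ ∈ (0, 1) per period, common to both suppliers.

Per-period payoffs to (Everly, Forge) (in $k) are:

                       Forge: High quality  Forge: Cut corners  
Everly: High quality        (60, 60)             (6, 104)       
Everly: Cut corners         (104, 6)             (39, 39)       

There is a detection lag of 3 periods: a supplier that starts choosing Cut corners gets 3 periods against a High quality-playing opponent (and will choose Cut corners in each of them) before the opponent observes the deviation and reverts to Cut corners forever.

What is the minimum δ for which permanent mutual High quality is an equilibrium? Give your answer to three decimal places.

The best deviation is to choose Cut corners for all 3 undetected periods, earning 104 each, then 39 forever once detected.
Deviation value: 104(1−δ^3)/(1−δ) + 39δ^3/(1−δ); cooperation value: 60/(1−δ).
IC: 60 ≥ 104(1−δ^3) + 39δ^3 = 104 − 65δ^3.
So δ^3 ≥ 44/65, giving δ ≥ (44/65)^(1/3) ≈ 0.878.

0.878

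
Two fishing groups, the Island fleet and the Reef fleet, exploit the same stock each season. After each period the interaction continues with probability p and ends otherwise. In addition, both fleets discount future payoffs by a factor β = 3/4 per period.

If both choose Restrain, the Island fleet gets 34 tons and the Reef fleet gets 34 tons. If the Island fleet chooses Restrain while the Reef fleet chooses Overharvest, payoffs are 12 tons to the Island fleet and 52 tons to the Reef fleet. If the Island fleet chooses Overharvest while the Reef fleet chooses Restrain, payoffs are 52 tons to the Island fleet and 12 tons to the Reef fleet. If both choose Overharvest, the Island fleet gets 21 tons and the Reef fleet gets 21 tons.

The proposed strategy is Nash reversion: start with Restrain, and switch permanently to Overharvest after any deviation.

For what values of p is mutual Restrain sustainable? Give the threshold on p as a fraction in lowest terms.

With continuation probability p and discount β, the effective per-period discount factor is βp.
Grim-trigger IC: βp ≥ (52−34)/(52−21) = 18/31.
So p ≥ (18/31)/(3/4) = 24/31.

24/31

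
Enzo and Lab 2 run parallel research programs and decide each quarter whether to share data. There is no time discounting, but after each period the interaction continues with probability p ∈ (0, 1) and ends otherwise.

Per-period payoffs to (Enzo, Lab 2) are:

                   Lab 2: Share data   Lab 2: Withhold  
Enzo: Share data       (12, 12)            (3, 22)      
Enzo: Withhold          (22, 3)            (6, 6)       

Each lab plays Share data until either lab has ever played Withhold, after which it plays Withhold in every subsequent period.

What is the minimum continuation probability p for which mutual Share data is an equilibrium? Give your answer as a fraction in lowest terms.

Expected cooperation value is 12 + p·12 + p²·12 + … = 12/(1−p); deviation gives 22 + p·6/(1−p).
12 ≥ 22(1−p) + 6p ⇒ 16p ≥ 10 ⇒ p ≥ 10/16 = 5/8.

5/8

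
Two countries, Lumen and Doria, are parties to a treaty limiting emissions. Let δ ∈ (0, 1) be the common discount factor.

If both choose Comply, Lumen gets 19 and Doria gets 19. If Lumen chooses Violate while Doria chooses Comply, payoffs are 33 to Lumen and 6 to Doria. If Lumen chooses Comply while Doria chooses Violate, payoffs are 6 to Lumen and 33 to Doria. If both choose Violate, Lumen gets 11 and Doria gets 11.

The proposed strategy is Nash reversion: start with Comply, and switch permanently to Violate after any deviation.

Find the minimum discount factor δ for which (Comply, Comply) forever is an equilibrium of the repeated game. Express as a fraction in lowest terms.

7/11

Cooperation forever yields 19 each period: 19/(1−δ).
Deviating yields 33 once, then 11 forever: 33 + 11δ/(1−δ).
No profitable deviation requires 19/(1−δ) ≥ 33 + 11δ/(1−δ).
Multiplying by (1−δ): 19 ≥ 33(1−δ) + 11δ = 33 − 22δ.
So 22δ ≥ 14, i.e. δ ≥ 14/22 = 7/11.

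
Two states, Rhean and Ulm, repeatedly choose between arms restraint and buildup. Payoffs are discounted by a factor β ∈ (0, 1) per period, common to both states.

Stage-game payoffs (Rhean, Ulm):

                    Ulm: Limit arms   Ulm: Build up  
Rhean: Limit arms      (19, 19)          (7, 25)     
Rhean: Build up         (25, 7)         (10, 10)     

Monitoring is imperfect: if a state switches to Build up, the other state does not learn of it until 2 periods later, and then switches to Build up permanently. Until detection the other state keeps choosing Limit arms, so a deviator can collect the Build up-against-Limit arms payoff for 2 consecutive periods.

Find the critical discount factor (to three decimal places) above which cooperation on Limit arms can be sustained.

The best deviation is to choose Build up for all 2 undetected periods, earning 25 each, then 10 forever once detected.
Deviation value: 25(1−β^2)/(1−β) + 10β^2/(1−β); cooperation value: 19/(1−β).
IC: 19 ≥ 25(1−β^2) + 10β^2 = 25 − 15β^2.
So β^2 ≥ 6/15 = 2/5, giving β ≥ (2/5)^(1/2) ≈ 0.632.

0.632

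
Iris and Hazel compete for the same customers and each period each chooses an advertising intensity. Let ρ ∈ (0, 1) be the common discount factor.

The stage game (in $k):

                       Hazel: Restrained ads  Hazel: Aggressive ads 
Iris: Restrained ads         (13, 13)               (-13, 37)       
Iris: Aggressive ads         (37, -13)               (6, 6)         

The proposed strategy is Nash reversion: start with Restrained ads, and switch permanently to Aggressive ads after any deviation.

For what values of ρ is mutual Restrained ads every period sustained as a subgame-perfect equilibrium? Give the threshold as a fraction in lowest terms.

One-period gain from deviating is 37 − 13 = 24. The loss is 13 − 6 = 7 in every subsequent period, with present value 7·ρ/(1−ρ).
Deviation is unprofitable when 7·ρ/(1−ρ) ≥ 24, i.e. ρ/(1−ρ) ≥ 24/7.
Equivalently ρ ≥ 24/(24+7) = 24/31.

24/31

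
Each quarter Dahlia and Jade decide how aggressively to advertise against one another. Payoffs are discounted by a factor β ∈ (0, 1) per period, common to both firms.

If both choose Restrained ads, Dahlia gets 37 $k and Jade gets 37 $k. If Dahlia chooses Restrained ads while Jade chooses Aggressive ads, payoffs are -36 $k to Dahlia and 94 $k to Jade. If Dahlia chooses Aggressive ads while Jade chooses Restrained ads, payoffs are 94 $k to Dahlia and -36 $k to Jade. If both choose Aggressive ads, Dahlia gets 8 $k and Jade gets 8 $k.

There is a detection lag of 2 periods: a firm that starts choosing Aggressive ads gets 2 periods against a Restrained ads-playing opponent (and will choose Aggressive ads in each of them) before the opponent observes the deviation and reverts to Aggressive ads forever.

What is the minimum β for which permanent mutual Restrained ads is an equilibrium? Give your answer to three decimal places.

The best deviation is to choose Aggressive ads for all 2 undetected periods, earning 94 each, then 8 forever once detected.
Deviation value: 94(1−β^2)/(1−β) + 8β^2/(1−β); cooperation value: 37/(1−β).
IC: 37 ≥ 94(1−β^2) + 8β^2 = 94 − 86β^2.
So β^2 ≥ 57/86, giving β ≥ (57/86)^(1/2) ≈ 0.814.

0.814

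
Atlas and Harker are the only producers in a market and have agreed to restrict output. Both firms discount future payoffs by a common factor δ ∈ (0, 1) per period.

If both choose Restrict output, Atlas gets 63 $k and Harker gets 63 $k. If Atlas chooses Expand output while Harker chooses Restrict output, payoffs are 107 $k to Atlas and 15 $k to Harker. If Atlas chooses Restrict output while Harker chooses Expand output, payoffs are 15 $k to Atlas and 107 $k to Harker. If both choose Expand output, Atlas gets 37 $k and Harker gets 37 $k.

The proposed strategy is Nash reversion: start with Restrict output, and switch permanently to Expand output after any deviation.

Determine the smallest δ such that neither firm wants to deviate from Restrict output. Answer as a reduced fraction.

One-period gain from deviating is 107 − 63 = 44. The loss is 63 − 37 = 26 in every subsequent period, with present value 26·δ/(1−δ).
Deviation is unprofitable when 26·δ/(1−δ) ≥ 44, i.e. δ/(1−δ) ≥ 22/13.
Equivalently δ ≥ 44/(44+26) = 22/35.

22/35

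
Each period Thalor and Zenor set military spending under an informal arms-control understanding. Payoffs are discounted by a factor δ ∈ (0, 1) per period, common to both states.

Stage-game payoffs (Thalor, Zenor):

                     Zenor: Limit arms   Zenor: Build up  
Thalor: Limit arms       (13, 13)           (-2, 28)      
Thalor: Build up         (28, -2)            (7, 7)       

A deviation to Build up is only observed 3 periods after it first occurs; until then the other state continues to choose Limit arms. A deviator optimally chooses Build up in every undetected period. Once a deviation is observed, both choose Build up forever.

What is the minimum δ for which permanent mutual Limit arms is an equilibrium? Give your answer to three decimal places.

0.894

Deviating for the 3 undetected periods gains 28−13 = 15 per period over cooperation, then loses 13−7 = 6 per period forever once punishment starts.
Gain: 15(1 + δ + … + δ^2); loss: 6·δ^3/(1−δ).
No profitable deviation ⇔ 15(1−δ^3) ≤ 6·δ^3, i.e. δ^3 ≥ 15/(15+6) = 5/7.
Hence δ ≥ (5/7)^(1/3) ≈ 0.894.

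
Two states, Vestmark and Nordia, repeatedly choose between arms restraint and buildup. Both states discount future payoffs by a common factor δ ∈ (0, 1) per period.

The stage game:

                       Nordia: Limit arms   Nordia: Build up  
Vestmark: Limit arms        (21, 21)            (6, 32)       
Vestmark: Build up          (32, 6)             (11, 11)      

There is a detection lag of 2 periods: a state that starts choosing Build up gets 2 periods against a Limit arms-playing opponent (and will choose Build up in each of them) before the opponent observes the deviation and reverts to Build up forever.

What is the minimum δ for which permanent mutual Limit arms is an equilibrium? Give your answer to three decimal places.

0.724

The best deviation is to choose Build up for all 2 undetected periods, earning 32 each, then 11 forever once detected.
Deviation value: 32(1−δ^2)/(1−δ) + 11δ^2/(1−δ); cooperation value: 21/(1−δ).
IC: 21 ≥ 32(1−δ^2) + 11δ^2 = 32 − 21δ^2.
So δ^2 ≥ 11/21, giving δ ≥ (11/21)^(1/2) ≈ 0.724.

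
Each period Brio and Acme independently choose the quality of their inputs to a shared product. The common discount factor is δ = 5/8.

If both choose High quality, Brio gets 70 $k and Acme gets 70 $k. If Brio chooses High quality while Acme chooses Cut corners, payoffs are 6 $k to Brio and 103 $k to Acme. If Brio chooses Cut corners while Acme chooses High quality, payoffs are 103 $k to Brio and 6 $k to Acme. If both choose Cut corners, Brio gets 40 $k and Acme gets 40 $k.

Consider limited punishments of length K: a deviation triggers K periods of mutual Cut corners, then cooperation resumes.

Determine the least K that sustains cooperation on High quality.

3

Need Σ_{k=1}^{K} δ^k ≥ (103−70)/(70−40) = 1.1000 at δ = 5/8.
At K = 2 the sum is 1.0156 < 1.1000; at K = 3 it is 1.2598 ≥ 1.1000.
So the minimum punishment length is K = 3.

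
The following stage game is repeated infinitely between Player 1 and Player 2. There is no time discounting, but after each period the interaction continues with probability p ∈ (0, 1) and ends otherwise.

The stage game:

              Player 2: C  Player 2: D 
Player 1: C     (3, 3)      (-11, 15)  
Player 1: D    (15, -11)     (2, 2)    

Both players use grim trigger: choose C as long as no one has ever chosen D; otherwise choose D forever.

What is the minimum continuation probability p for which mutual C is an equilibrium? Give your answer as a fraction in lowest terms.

12/13

Expected cooperation value is 3 + p·3 + p²·3 + … = 3/(1−p); deviation gives 15 + p·2/(1−p).
3 ≥ 15(1−p) + 2p ⇒ 13p ≥ 12 ⇒ p ≥ 12/13.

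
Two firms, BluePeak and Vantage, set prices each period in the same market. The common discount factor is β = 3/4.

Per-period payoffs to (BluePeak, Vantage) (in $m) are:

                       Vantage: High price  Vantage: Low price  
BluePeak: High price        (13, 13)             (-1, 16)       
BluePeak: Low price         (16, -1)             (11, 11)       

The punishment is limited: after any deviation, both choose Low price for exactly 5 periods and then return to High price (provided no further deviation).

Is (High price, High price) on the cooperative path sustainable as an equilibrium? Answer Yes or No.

IC: β+…+β^5 ≥ (16−13)/(13−11) = 3/2.
At β = 3/4: partial sum = 2.2881 ≥ 1.5000. Cooperation sustainable.

Yes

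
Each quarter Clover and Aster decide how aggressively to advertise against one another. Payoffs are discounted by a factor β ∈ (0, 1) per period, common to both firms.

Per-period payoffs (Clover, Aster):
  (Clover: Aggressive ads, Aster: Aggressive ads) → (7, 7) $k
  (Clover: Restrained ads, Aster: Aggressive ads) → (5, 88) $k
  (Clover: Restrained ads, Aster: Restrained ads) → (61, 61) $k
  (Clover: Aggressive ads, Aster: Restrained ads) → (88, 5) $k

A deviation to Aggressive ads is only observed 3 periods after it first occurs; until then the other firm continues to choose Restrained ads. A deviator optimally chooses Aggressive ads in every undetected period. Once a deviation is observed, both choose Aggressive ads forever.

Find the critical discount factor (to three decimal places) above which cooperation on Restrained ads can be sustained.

A deviator earns 88 for 3 periods, then 7 forever; cooperating earns 61 forever. Multiplying the IC by (1−β):
61 ≥ 88(1−β^3) + 7β^3, so 81·β^3 ≥ 27 and β^3 ≥ 1/3.
β ≥ (1/3)^(1/3) ≈ 0.693.

0.693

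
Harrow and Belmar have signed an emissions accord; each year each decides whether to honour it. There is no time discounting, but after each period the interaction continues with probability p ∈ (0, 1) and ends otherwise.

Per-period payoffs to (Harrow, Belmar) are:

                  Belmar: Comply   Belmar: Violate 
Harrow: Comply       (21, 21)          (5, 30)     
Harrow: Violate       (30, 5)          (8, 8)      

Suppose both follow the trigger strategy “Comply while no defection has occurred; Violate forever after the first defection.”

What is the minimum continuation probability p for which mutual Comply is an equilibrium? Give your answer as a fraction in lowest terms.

9/22

With no time discounting, the continuation probability p plays the role of the discount factor.
Grim-trigger IC: 21/(1−p) ≥ 30 + 8p/(1−p) ⇒ p ≥ (30−21)/(30−8) = 9/22.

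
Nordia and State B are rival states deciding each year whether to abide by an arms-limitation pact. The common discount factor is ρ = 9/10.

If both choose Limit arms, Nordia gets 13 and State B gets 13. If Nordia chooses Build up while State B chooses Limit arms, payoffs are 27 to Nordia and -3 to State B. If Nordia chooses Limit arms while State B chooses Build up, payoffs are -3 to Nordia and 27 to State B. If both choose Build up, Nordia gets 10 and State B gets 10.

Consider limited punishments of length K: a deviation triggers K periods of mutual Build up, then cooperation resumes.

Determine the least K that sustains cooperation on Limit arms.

Need Σ_{k=1}^{K} ρ^k ≥ (27−13)/(13−10) = 4.6667 at ρ = 9/10.
At K = 6 the sum is 4.2170 < 4.6667; at K = 7 it is 4.6953 ≥ 4.6667.
So the minimum punishment length is K = 7.

7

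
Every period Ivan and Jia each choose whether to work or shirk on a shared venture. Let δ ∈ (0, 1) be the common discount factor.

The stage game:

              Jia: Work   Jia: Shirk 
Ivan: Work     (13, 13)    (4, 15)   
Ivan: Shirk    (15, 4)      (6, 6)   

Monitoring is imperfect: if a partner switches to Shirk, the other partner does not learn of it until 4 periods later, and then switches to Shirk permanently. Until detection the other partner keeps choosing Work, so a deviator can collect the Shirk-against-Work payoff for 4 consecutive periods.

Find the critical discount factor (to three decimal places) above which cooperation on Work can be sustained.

0.687

The best deviation is to choose Shirk for all 4 undetected periods, earning 15 each, then 6 forever once detected.
Deviation value: 15(1−δ^4)/(1−δ) + 6δ^4/(1−δ); cooperation value: 13/(1−δ).
IC: 13 ≥ 15(1−δ^4) + 6δ^4 = 15 − 9δ^4.
So δ^4 ≥ 2/9, giving δ ≥ (2/9)^(1/4) ≈ 0.687.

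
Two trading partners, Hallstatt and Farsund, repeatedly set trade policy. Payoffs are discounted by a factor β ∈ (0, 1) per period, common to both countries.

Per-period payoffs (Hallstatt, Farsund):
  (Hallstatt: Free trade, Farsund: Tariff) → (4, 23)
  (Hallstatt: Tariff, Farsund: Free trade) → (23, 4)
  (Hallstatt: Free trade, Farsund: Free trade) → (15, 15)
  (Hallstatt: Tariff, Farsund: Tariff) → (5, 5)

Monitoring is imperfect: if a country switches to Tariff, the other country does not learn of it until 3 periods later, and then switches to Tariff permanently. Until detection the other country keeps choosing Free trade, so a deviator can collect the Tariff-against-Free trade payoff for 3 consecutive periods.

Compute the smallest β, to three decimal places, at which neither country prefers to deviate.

0.763

A deviator earns 23 for 3 periods, then 5 forever; cooperating earns 15 forever. Multiplying the IC by (1−β):
15 ≥ 23(1−β^3) + 5β^3, so 18·β^3 ≥ 8 and β^3 ≥ 4/9.
β ≥ (4/9)^(1/3) ≈ 0.763.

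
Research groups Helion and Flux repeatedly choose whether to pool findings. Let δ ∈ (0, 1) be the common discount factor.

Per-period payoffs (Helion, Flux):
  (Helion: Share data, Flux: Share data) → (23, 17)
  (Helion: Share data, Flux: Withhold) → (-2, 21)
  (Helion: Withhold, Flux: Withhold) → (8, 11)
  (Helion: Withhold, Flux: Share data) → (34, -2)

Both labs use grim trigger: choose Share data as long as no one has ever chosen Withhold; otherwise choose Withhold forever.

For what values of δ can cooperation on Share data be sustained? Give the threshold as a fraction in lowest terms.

For Helion: deviation gain 34−23 = 11, per-period punishment loss 23−8 = 15. IC gives δ ≥ 11/26.
For Flux: gain 4, loss 6 per period, so δ ≥ 4/10 = 2/5.
The tighter constraint is Helion's, so cooperation needs δ ≥ 11/26.

11/26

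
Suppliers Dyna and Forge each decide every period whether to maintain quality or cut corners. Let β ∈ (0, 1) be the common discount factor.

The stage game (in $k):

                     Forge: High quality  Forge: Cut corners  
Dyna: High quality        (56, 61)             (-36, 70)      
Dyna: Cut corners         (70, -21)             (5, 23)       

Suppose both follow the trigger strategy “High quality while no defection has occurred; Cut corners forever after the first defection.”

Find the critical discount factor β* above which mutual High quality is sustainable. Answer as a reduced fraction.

Dyna's threshold: (70−56)/(70−5) = 14/65.
Forge's threshold: (70−61)/(70−23) = 9/47.
14/65 > 9/47, so Dyna binds and β* = 14/65.

14/65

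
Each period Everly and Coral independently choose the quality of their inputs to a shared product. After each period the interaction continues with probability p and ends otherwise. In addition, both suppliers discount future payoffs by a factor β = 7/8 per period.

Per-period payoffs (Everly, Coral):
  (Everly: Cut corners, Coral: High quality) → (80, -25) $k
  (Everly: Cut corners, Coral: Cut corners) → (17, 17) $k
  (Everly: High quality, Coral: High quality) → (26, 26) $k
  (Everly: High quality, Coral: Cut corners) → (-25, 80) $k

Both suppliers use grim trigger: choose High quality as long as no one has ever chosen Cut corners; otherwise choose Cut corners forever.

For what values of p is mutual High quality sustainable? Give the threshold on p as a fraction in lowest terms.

48/49

Expected continuation weight on next period's payoff is β·p = 7/8·p, which plays the role of the discount factor.
Cooperation requires 7/8·p ≥ (80−26)/(80−17) = 6/7, hence p ≥ 48/49.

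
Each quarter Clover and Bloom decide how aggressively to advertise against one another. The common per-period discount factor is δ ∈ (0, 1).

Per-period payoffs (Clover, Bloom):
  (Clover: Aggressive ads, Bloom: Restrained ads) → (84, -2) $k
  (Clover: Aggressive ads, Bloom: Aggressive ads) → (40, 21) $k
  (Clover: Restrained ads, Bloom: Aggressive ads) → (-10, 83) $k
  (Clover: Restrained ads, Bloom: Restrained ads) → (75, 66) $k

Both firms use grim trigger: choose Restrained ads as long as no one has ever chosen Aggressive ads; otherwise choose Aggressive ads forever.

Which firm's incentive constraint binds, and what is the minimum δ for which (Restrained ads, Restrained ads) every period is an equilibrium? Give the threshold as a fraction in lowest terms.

For Clover: deviation gain 84−75 = 9, per-period punishment loss 75−40 = 35. IC gives δ ≥ 9/44.
For Bloom: gain 17, loss 45 per period, so δ ≥ 17/62.
The tighter constraint is Bloom's, so cooperation needs δ ≥ 17/62.

Bloom; δ ≥ 17/62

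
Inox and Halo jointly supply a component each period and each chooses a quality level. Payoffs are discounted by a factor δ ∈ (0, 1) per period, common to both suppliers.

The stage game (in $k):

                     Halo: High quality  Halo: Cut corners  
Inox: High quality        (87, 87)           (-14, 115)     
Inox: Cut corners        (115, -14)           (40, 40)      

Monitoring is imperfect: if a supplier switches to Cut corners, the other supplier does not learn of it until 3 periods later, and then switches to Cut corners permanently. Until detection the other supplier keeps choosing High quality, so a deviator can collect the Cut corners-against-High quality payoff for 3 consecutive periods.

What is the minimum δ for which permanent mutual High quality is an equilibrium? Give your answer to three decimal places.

The best deviation is to choose Cut corners for all 3 undetected periods, earning 115 each, then 40 forever once detected.
Deviation value: 115(1−δ^3)/(1−δ) + 40δ^3/(1−δ); cooperation value: 87/(1−δ).
IC: 87 ≥ 115(1−δ^3) + 40δ^3 = 115 − 75δ^3.
So δ^3 ≥ 28/75, giving δ ≥ (28/75)^(1/3) ≈ 0.720.

0.720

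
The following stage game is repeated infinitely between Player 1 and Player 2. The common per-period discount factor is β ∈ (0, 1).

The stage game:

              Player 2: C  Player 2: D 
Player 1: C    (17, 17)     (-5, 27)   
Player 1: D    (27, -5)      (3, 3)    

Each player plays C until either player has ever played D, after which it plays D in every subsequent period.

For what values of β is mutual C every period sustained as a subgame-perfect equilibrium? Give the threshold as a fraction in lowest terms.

5/12

One-period gain from deviating is 27 − 17 = 10. The loss is 17 − 3 = 14 in every subsequent period, with present value 14·β/(1−β).
Deviation is unprofitable when 14·β/(1−β) ≥ 10, i.e. β/(1−β) ≥ 5/7.
Equivalently β ≥ 10/(10+14) = 5/12.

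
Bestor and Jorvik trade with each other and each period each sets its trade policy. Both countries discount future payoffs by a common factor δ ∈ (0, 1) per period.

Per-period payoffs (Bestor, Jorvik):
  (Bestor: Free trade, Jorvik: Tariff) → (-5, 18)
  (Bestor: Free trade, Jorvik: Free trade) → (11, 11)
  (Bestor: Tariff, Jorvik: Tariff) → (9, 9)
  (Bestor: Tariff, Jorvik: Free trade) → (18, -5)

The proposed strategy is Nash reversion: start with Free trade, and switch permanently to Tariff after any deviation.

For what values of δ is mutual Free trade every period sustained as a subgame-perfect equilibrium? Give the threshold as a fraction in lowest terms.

7/9

11/(1−δ) ≥ 18 + 9δ/(1−δ)
11 ≥ 18 − 9δ
δ ≥ 7/9.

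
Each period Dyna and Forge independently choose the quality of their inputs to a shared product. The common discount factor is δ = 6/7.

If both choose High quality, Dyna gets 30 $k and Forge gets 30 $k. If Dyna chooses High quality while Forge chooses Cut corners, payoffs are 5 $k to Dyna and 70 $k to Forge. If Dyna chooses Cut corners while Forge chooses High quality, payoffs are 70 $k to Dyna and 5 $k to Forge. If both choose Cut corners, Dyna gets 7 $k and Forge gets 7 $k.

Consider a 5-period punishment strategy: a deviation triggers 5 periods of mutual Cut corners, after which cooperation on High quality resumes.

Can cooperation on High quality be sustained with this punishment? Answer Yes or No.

A one-shot deviation gives 70 now, then 7 for 5 periods, then back to 30.
Gain from deviating: (70−30) today; loss: (30−7) in each of the next 5 periods.
No-deviation condition: (30−7)(δ+…+δ^5) ≥ 70−30, i.e. δ+…+δ^5 ≥ 40/23.
At δ = 6/7: δ+…+δ^5 = 3.2240 ≥ 1.7391.
So cooperation is sustainable.

Yes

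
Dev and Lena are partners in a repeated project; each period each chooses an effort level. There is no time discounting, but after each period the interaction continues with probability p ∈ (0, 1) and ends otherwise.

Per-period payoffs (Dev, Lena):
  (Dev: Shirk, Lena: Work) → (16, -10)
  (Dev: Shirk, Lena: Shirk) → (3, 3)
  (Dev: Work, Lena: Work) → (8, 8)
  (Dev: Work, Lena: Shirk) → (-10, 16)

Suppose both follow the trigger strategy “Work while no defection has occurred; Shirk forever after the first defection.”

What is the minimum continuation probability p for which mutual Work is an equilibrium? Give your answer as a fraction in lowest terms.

8/13

With no time discounting, the continuation probability p plays the role of the discount factor.
Grim-trigger IC: 8/(1−p) ≥ 16 + 3p/(1−p) ⇒ p ≥ (16−8)/(16−3) = 8/13.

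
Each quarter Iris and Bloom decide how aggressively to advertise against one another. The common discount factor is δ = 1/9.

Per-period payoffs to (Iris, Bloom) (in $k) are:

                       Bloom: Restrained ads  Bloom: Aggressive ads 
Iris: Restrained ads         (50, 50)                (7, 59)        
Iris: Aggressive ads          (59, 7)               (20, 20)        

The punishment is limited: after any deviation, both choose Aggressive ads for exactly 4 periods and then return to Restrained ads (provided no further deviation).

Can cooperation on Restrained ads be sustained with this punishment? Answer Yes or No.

IC: δ+…+δ^4 ≥ (59−50)/(50−20) = 3/10.
At δ = 1/9: partial sum = 0.1250 < 0.3000. Cooperation not sustainable.

No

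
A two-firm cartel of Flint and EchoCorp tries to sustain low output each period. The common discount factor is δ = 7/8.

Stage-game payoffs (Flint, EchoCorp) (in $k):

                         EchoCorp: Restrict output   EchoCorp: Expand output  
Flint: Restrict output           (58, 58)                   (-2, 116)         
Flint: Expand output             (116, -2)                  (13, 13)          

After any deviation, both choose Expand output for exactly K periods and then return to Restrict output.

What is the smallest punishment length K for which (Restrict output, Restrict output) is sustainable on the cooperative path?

2

IC: δ(1−δ^K)/(1−δ) ≥ (116−58)/(58−13) = 58/45.
With δ = 7/8: need 1 − δ^K ≥ 58/45·(1−7/8)/(7/8), i.e. δ^K ≤ 0.8159.
Since (7/8)^1 = 0.8750 and (7/8)^2 = 0.7656, the smallest such K is 2.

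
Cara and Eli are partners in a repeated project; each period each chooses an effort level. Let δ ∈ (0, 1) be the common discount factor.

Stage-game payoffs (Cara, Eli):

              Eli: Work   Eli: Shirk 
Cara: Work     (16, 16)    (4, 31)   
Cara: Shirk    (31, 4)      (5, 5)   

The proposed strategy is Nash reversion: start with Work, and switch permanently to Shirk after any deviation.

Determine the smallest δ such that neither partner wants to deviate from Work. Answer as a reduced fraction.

16/(1−δ) ≥ 31 + 5δ/(1−δ)
16 ≥ 31 − 26δ
δ ≥ 15/26.

15/26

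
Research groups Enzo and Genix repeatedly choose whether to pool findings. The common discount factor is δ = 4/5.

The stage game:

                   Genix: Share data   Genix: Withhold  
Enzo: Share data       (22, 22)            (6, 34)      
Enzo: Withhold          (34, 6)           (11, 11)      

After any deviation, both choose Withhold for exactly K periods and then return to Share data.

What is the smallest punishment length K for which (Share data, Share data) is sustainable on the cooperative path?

Need Σ_{k=1}^{K} δ^k ≥ (34−22)/(22−11) = 1.0909 at δ = 4/5.
At K = 1 the sum is 0.8000 < 1.0909; at K = 2 it is 1.4400 ≥ 1.0909.
So the minimum punishment length is K = 2.

2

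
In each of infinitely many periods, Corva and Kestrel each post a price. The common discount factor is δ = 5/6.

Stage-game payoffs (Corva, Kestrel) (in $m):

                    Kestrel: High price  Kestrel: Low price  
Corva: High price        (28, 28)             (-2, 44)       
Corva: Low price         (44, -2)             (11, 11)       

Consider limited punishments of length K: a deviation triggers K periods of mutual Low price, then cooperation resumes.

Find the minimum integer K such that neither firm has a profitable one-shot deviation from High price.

2

No profitable deviation requires (28−11)(δ+…+δ^K) ≥ 44−28, i.e. δ+…+δ^K ≥ 16/17 ≈ 0.9412.
With δ = 5/6, the partial sums are K=1: 0.8333, K=2: 1.5278.
K = 2 is the first length at which the sum reaches 0.9412.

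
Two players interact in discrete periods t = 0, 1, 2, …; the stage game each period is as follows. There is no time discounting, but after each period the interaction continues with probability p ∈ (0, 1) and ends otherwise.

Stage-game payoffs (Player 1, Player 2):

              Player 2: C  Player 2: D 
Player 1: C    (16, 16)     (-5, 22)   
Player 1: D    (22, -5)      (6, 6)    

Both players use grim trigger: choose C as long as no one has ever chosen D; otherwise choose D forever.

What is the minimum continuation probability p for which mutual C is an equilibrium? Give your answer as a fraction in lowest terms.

With no time discounting, the continuation probability p plays the role of the discount factor.
Grim-trigger IC: 16/(1−p) ≥ 22 + 6p/(1−p) ⇒ p ≥ (22−16)/(22−6) = 3/8.

3/8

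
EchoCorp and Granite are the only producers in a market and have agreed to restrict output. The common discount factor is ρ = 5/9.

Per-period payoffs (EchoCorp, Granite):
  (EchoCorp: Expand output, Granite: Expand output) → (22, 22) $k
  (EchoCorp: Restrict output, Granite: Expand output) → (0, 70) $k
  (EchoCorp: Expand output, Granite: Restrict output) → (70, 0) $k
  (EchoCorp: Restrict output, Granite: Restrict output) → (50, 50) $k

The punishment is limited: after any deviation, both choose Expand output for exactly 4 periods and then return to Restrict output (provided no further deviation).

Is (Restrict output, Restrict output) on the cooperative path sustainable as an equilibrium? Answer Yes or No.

Comparing payoff streams over the 5 periods until play realigns: cooperate → 50(1+ρ+…+ρ^4); deviate → 70 + 22(ρ+…+ρ^4).
Cooperation is sustained iff (50−22)(ρ+…+ρ^4) ≥ 70−50.
ρ+…+ρ^4 = 5/9·(1−(5/9)^4)/(1−5/9) = 1.1309, and (70−50)/(50−22) = 0.7143.
1.1309 ≥ 0.7143, so cooperation is sustainable.

Yes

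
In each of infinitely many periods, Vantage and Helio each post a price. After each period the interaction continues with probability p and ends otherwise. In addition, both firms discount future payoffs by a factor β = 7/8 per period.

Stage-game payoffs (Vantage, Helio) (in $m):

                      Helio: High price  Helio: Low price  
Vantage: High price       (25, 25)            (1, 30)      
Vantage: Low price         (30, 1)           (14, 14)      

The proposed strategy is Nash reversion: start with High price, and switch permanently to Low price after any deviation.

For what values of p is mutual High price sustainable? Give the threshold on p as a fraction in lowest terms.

5/14

Expected continuation weight on next period's payoff is β·p = 7/8·p, which plays the role of the discount factor.
Cooperation requires 7/8·p ≥ (30−25)/(30−14) = 5/16, hence p ≥ 5/14.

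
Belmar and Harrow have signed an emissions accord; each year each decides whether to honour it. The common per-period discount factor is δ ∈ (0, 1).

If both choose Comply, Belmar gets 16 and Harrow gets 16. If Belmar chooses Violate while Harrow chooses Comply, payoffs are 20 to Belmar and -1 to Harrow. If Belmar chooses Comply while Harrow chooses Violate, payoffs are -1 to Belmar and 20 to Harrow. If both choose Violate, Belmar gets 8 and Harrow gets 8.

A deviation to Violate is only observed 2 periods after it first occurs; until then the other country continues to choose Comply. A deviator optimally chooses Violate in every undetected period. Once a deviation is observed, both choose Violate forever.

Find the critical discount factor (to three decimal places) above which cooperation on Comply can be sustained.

The best deviation is to choose Violate for all 2 undetected periods, earning 20 each, then 8 forever once detected.
Deviation value: 20(1−δ^2)/(1−δ) + 8δ^2/(1−δ); cooperation value: 16/(1−δ).
IC: 16 ≥ 20(1−δ^2) + 8δ^2 = 20 − 12δ^2.
So δ^2 ≥ 4/12 = 1/3, giving δ ≥ (1/3)^(1/2) ≈ 0.577.

0.577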